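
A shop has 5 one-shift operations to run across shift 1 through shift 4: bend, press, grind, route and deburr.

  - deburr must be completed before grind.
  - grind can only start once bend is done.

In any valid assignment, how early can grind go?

Precedence pushes grind to at least shift 2.
grind at shift 2 is achievable: deburr -> shift 1; grind -> shift 2; bend -> shift 1; press -> shift 1; route -> shift 1.

shift 2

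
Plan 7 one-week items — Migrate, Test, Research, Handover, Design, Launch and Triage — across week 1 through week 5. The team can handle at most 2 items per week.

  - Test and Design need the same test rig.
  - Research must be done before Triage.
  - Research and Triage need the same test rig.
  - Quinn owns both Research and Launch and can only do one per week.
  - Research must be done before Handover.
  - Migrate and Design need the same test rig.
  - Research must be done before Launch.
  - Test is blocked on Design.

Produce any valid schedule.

Handover in week 2; Test in week 2; Launch in week 3; Migrate in week 4; Research in week 1; Triage in week 3; Design in week 1

Checking: Design(week 1) before Test(week 2); Research(week 1) before Handover(week 2); Research(week 1) before Launch(week 3); Research(week 1) before Triage(week 3); Migrate(week 4) != Design(week 1); Test(week 2) != Design(week 1); Research(week 1) != Launch(week 3); Research(week 1) != Triage(week 3); max 2 per week (cap 2).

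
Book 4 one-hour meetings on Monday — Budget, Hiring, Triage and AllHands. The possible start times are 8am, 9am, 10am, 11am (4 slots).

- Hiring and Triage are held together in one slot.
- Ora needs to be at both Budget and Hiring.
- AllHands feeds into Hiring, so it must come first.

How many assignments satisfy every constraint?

18

Splitting on Budget: it can be 8am (6), 9am (5), 10am (4), 11am (3). Listing each branch's schedules as (Hiring, Triage, AllHands):
Budget=8am: (9am,9am,8am) (10am,10am,8am) (10am,10am,9am) (11am,11am,8am) (11am,11am,9am) (11am,11am,10am) — 6.
Budget=9am: (10am,10am,8am) (10am,10am,9am) (11am,11am,8am) (11am,11am,9am) (11am,11am,10am) — 5.
Budget=10am: (9am,9am,8am) (11am,11am,8am) (11am,11am,9am) (11am,11am,10am) — 4.
Budget=11am: (9am,9am,8am) (10am,10am,8am) (10am,10am,9am) — 3.
Summing: 6 + 5 + 4 + 3 = 18.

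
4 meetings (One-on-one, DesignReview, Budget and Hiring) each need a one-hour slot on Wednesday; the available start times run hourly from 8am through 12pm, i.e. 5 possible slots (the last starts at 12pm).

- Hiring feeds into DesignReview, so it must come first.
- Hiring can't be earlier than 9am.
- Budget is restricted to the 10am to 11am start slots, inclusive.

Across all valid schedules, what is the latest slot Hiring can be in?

11am

Hiring is available from 9am; downstream work caps Hiring at 11am.
Hiring at 11am is achievable: Budget -> 10am; One-on-one -> 8am; DesignReview -> 12pm; Hiring -> 11am.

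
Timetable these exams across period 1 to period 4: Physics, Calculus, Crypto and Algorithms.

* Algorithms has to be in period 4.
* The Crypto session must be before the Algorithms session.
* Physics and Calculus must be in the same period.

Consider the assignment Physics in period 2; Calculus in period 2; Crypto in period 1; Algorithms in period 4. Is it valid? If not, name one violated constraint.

Physics and Calculus must be in the same period — holds.
The Crypto session must be before the Algorithms session — holds.
Algorithms has to be in period 4 — holds.

Valid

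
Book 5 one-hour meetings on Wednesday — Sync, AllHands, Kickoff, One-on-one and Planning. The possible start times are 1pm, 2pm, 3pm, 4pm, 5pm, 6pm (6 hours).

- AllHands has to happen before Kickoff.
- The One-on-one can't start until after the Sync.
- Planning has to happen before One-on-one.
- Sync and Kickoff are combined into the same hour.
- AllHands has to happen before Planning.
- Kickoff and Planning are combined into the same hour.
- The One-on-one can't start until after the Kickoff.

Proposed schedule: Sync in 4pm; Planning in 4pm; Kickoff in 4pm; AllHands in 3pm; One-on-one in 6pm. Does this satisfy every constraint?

Yes

The One-on-one can't start until after the Sync — holds.
AllHands has to happen before Planning — holds.
The One-on-one can't start until after the Kickoff — holds.
Planning has to happen before One-on-one — holds.
AllHands has to happen before Kickoff — holds.
Kickoff and Planning are combined into the same hour — holds.
Sync and Kickoff are combined into the same hour — holds.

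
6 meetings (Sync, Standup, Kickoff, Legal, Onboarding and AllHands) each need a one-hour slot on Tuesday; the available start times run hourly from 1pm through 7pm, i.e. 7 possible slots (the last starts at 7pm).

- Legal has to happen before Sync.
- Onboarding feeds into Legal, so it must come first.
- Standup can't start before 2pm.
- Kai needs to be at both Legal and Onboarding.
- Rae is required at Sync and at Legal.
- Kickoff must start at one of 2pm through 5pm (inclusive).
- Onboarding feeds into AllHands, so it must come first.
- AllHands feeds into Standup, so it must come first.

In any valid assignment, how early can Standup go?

Standup is available from 2pm; precedence pushes Standup to at least 3pm.
Standup at 3pm is achievable: Sync in 3pm; Legal in 2pm; Kickoff in 2pm; Standup in 3pm; Onboarding in 1pm; AllHands in 2pm.

3pm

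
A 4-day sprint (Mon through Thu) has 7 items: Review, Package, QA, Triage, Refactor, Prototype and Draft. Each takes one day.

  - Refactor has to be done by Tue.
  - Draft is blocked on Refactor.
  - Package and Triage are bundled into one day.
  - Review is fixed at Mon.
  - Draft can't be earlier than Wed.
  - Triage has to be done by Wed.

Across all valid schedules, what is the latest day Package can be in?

Wed

Package must be in the same day as Triage, which can't be after Wed, so Package is at most Wed.
Package at Wed is achievable: Package -> Wed; Review -> Mon; Triage -> Wed; QA -> Mon; Prototype -> Mon; Refactor -> Mon; Draft -> Wed.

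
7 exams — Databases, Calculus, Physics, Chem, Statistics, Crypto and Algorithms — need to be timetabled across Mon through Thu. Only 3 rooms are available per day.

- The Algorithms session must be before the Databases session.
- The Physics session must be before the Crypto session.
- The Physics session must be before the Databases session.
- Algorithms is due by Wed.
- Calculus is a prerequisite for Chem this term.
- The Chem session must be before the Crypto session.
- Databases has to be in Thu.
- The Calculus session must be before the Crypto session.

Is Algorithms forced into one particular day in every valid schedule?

No

Algorithms can be Mon (e.g. Statistics -> Tue; Databases -> Thu; Physics -> Mon; Chem -> Tue; Algorithms -> Mon; Calculus -> Mon; Crypto -> Wed) or Tue (e.g. Statistics=Mon, Databases=Thu, Physics=Mon, Chem=Tue, Algorithms=Tue, Crypto=Wed, Calculus=Mon).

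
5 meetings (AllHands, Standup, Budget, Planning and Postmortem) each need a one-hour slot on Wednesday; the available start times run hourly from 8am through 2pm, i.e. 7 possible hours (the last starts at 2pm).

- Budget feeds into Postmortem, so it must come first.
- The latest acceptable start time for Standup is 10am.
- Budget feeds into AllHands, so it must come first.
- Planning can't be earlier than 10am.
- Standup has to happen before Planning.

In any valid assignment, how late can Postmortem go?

Precedence pushes Postmortem to at least 9am.
Postmortem at 2pm is achievable: Postmortem=2pm; Budget=8am; AllHands=9am; Standup=8am; Planning=10am.

2pm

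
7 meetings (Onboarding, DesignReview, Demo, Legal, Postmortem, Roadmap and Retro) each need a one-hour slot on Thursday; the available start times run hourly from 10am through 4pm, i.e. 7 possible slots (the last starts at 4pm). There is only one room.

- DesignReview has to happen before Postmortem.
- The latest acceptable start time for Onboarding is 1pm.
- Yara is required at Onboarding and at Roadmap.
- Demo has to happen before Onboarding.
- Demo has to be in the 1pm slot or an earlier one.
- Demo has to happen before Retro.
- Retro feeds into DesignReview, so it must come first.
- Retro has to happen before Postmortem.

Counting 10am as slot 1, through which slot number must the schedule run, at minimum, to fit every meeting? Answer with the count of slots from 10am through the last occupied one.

The precedence chain requires at least 4 distinct slots.
With at most 1 per slot and 7 meetings, at least 7 slots are needed.
7 works (last occupied slot: 4pm): for example Postmortem in 2pm; Demo in 10am; Onboarding in 11am; DesignReview in 1pm; Retro in 12pm; Roadmap in 4pm; Legal in 3pm.

7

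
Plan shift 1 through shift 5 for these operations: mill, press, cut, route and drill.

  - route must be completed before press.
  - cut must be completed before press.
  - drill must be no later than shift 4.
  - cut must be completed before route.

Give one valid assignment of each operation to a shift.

press in shift 3, mill in shift 1, cut in shift 1, route in shift 2, drill in shift 1

Checking: cut(shift 1) before route(shift 2); route(shift 2) before press(shift 3); cut(shift 1) before press(shift 3); drill=shift 1 in [shift 1,shift 4].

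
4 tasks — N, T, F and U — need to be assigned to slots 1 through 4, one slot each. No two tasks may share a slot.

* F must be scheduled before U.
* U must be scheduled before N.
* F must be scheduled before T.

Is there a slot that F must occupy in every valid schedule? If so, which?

Downstream work caps F at 2.
So F is pinned to 1.

1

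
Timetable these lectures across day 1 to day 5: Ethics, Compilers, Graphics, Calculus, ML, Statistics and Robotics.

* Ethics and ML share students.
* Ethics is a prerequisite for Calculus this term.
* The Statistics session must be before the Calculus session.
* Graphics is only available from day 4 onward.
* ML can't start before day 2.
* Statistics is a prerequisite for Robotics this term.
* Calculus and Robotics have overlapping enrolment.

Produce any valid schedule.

Graphics=day 4, Compilers=day 1, Calculus=day 2, Statistics=day 1, ML=day 2, Ethics=day 1, Robotics=day 3

Checking: Statistics(day 1) before Robotics(day 3); Ethics(day 1) before Calculus(day 2); Statistics(day 1) before Calculus(day 2); Ethics(day 1) != ML(day 2); Calculus(day 2) != Robotics(day 3); Graphics=day 4 in [day 4,day 5]; ML=day 2 in [day 2,day 5].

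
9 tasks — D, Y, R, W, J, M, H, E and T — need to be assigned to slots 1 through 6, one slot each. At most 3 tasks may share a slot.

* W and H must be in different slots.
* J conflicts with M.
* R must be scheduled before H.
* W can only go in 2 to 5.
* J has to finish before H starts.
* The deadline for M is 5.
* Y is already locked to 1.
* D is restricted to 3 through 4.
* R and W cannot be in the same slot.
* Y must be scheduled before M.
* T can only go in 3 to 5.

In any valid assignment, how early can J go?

Downstream work caps J at 5.
J at 1 is achievable: T -> 3, J -> 1, R -> 1, M -> 2, E -> 2, W -> 2, H -> 3, Y -> 1, D -> 3.

1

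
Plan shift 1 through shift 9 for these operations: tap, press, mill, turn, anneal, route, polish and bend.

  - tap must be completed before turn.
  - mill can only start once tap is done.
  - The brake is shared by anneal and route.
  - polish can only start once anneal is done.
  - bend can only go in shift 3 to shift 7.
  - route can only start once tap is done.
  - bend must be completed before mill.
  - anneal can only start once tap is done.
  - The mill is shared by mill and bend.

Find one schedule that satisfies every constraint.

turn in shift 2; press in shift 1; mill in shift 4; route in shift 3; anneal in shift 2; bend in shift 3; polish in shift 3; tap in shift 1

Checking: tap(shift 1) before route(shift 3); tap(shift 1) before mill(shift 4); anneal(shift 2) before polish(shift 3); tap(shift 1) before turn(shift 2); tap(shift 1) before anneal(shift 2); bend(shift 3) before mill(shift 4); mill(shift 4) != bend(shift 3); anneal(shift 2) != route(shift 3); bend=shift 3 in [shift 3,shift 7].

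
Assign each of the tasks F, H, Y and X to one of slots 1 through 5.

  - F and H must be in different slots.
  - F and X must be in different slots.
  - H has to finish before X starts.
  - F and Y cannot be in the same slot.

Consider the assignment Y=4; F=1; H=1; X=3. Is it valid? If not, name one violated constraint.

F and Y cannot be in the same slot — holds.
F and H must be in different slots — violated.
F and X must be in different slots — holds.
H has to finish before X starts — holds.

No — it violates: F and H must be in different slots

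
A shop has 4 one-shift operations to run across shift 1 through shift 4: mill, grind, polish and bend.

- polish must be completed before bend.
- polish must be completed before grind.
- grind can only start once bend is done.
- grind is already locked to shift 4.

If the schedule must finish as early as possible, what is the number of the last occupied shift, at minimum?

shift 4

The precedence chain requires at least 3 distinct shifts.
grind can't be placed before shift 4, so the schedule must run through at least shift 4.
4 works (last occupied shift: shift 4): for example grind in shift 4, polish in shift 1, mill in shift 1, bend in shift 2.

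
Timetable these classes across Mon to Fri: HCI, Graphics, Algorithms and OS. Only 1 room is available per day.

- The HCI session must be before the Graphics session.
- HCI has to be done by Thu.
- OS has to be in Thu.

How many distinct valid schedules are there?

Splitting on HCI: it can be Mon (6), Tue (4), Wed (2). Listing each branch's schedules as (Graphics, Algorithms, OS):
HCI=Mon: (Tue,Wed,Thu) (Tue,Fri,Thu) (Wed,Tue,Thu) (Wed,Fri,Thu) (Fri,Tue,Thu) (Fri,Wed,Thu) — 6.
HCI=Tue: (Wed,Mon,Thu) (Wed,Fri,Thu) (Fri,Mon,Thu) (Fri,Wed,Thu) — 4.
HCI=Wed: (Fri,Mon,Thu) (Fri,Tue,Thu) — 2.
Summing: 6 + 4 + 2 = 12.

12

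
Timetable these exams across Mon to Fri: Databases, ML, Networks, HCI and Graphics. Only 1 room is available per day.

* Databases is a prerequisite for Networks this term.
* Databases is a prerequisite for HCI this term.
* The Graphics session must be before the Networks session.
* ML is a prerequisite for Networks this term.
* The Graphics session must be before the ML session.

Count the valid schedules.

9

Splitting on Databases: it can be Mon (4), Tue (3), Wed (2). Listing each branch's schedules as (ML, Networks, HCI, Graphics):
Databases=Mon: (Wed,Thu,Fri,Tue) (Wed,Fri,Thu,Tue) (Thu,Fri,Tue,Wed) (Thu,Fri,Wed,Tue) — 4.
Databases=Tue: (Wed,Thu,Fri,Mon) (Wed,Fri,Thu,Mon) (Thu,Fri,Wed,Mon) — 3.
Databases=Wed: (Tue,Thu,Fri,Mon) (Tue,Fri,Thu,Mon) — 2.
Summing: 4 + 3 + 2 = 9.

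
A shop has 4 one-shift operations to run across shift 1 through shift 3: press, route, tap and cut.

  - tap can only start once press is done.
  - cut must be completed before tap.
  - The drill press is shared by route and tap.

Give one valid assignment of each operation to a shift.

tap -> shift 2, press -> shift 1, route -> shift 1, cut -> shift 1

Checking: press(shift 1) before tap(shift 2); cut(shift 1) before tap(shift 2); route(shift 1) != tap(shift 2).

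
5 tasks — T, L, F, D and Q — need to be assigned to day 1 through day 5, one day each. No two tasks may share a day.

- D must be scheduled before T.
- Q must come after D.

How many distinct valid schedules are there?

40

Splitting on T: it can be day 2 (6), day 3 (10), day 4 (12), day 5 (12). Listing each branch's schedules as (L, F, D, Q) by day number:
T=day 2: (3,4,1,5) (3,5,1,4) (4,3,1,5) (4,5,1,3) (5,3,1,4) (5,4,1,3) — 6.
T=day 3: (1,4,2,5) (1,5,2,4) (2,4,1,5) (2,5,1,4) (4,1,2,5) (4,2,1,5) (4,5,1,2) (5,1,2,4) (5,2,1,4) (5,4,1,2) — 10.
T=day 4: (1,2,3,5) (1,3,2,5) (1,5,2,3) (2,1,3,5) (2,3,1,5) (2,5,1,3) (3,1,2,5) (3,2,1,5) (3,5,1,2) (5,1,2,3) (5,2,1,3) (5,3,1,2) — 12.
T=day 5: (1,2,3,4) (1,3,2,4) (1,4,2,3) (2,1,3,4) (2,3,1,4) (2,4,1,3) (3,1,2,4) (3,2,1,4) (3,4,1,2) (4,1,2,3) (4,2,1,3) (4,3,1,2) — 12.
Summing: 6 + 10 + 12 + 12 = 40.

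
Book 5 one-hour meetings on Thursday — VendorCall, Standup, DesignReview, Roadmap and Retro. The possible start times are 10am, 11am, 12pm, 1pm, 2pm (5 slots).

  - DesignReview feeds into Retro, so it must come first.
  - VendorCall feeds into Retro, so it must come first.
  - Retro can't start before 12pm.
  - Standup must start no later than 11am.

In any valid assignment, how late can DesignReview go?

1pm

Downstream work caps DesignReview at 1pm.
DesignReview at 1pm is achievable: Roadmap -> 10am, VendorCall -> 10am, DesignReview -> 1pm, Retro -> 2pm, Standup -> 10am.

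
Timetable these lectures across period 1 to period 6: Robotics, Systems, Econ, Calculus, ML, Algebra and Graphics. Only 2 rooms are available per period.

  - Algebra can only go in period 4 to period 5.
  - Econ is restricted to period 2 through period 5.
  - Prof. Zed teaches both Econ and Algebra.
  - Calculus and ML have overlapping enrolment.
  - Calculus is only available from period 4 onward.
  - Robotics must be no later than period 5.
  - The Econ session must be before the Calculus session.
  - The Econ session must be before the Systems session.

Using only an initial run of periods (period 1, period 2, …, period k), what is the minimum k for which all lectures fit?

4

The precedence chain requires at least 2 distinct periods.
With at most 2 per period and 7 lectures, at least 4 periods are needed.
Calculus can't be placed before period 4, so the schedule must run through at least period 4.
4 works (last occupied period: period 4): for example Algebra -> period 4; Robotics -> period 1; Systems -> period 3; ML -> period 1; Graphics -> period 2; Econ -> period 2; Calculus -> period 4.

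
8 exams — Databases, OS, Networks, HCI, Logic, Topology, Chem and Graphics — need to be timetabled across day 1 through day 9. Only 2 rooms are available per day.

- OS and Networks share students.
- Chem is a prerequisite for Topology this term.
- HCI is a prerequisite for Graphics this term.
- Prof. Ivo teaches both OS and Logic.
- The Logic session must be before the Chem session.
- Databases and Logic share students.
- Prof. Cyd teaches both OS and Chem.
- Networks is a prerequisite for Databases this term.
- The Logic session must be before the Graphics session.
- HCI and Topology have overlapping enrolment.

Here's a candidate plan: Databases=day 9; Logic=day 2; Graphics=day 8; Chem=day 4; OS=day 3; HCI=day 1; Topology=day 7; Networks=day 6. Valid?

HCI and Topology have overlapping enrolment — holds.
Only 2 rooms are available per day — holds.
The Logic session must be before the Graphics session — holds.
Chem is a prerequisite for Topology this term — holds.
OS and Networks share students — holds.
The Logic session must be before the Chem session — holds.
Databases and Logic share students — holds.
Prof. Ivo teaches both OS and Logic — holds.
HCI is a prerequisite for Graphics this term — holds.
Prof. Cyd teaches both OS and Chem — holds.
Networks is a prerequisite for Databases this term — holds.

Valid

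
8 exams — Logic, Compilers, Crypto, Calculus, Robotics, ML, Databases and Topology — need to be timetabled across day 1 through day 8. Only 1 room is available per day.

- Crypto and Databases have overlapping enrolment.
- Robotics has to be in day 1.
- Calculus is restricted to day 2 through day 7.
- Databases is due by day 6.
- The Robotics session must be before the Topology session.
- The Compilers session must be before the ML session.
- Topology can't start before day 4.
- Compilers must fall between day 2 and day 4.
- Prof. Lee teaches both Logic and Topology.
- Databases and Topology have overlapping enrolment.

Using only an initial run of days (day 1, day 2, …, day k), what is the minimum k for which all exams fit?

The precedence chain requires at least 2 distinct days.
With at most 1 per day and 8 exams, at least 8 days are needed.
Topology can't be placed before day 4, so the schedule must run through at least day 4.
8 works (last occupied day: day 8): for example Robotics=day 1; Topology=day 4; Compilers=day 2; Databases=day 5; Crypto=day 8; ML=day 6; Calculus=day 3; Logic=day 7.

8 days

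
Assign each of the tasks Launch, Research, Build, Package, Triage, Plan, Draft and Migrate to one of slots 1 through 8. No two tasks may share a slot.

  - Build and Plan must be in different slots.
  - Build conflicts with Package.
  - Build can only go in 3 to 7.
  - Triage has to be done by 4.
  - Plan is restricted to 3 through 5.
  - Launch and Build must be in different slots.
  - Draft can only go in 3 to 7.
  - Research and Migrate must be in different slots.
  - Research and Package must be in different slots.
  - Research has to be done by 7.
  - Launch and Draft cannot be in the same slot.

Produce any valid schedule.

Research in 2; Draft in 5; Launch in 6; Triage in 1; Migrate in 8; Plan in 3; Package in 7; Build in 4

Checking: Research(2) != Migrate(8); Build(4) != Package(7); Launch(6) != Draft(5); Research(2) != Package(7); Build(4) != Plan(3); Launch(6) != Build(4); Research=2 in [1,7]; Plan=3 in [3,5]; Build=4 in [3,7]; Triage=1 in [1,4]; Draft=5 in [3,7]; max 1 per slot (cap 1).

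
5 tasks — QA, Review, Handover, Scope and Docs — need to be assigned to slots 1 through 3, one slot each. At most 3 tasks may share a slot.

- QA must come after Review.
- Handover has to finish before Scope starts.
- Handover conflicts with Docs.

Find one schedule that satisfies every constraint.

QA -> 2, Review -> 1, Docs -> 2, Scope -> 2, Handover -> 1

Checking: Review(1) before QA(2); Handover(1) before Scope(2); Handover(1) != Docs(2); max 3 per slot (cap 3).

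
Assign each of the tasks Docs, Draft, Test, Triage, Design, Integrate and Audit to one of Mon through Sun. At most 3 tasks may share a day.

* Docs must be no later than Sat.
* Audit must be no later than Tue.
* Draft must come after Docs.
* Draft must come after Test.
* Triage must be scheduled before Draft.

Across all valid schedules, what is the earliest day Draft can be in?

Precedence pushes Draft to at least Tue.
Draft at Tue is achievable: Audit -> Tue; Docs -> Mon; Design -> Tue; Triage -> Mon; Draft -> Tue; Test -> Mon; Integrate -> Wed.

Tue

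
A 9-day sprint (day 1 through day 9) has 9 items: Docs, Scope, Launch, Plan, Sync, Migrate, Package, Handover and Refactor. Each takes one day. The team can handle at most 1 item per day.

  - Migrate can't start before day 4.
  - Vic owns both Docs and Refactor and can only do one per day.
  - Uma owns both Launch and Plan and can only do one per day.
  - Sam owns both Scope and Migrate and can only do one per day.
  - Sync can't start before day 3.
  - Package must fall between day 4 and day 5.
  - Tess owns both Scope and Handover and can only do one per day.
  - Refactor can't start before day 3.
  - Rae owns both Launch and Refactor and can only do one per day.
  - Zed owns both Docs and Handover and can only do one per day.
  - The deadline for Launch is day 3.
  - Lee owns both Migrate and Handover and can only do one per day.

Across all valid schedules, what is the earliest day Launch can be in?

Launch's own window allows nothing later than day 3.
Launch at day 1 is achievable: Handover -> day 9; Sync -> day 3; Migrate -> day 5; Plan -> day 8; Package -> day 4; Refactor -> day 6; Launch -> day 1; Docs -> day 2; Scope -> day 7.

day 1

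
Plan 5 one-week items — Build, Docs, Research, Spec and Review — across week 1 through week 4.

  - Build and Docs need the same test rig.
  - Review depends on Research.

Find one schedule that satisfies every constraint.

Build in week 1, Docs in week 2, Review in week 2, Research in week 1, Spec in week 1

Checking: Research(week 1) before Review(week 2); Build(week 1) != Docs(week 2).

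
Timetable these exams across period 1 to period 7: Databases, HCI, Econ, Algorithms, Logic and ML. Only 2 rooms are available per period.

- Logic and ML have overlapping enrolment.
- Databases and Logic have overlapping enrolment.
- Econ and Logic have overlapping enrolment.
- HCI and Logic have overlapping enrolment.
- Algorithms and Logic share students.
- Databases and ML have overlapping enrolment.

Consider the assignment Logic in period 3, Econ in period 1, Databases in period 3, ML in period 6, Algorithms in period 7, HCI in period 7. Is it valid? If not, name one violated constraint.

No. Databases and Logic have overlapping enrolment is not satisfied.

Databases and ML have overlapping enrolment — holds.
Econ and Logic have overlapping enrolment — holds.
Only 2 rooms are available per period — holds.
Logic and ML have overlapping enrolment — holds.
HCI and Logic have overlapping enrolment — holds.
Databases and Logic have overlapping enrolment — violated.
Algorithms and Logic share students — holds.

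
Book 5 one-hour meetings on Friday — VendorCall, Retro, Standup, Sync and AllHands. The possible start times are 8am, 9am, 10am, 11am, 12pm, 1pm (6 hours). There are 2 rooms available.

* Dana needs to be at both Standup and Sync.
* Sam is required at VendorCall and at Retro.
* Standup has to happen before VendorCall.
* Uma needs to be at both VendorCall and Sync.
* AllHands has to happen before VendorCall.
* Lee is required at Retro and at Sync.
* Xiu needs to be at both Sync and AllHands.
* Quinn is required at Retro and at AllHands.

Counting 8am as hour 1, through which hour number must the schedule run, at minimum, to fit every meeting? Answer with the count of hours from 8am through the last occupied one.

4

The precedence chain requires at least 2 distinct hours.
With at most 2 per hour and 5 meetings, at least 3 hours are needed.
Could 3 hours be enough, i.e. nothing placed later than 10am? No: VendorCall must come after Standup (at 8am or later) → {9am, 10am}; AllHands must come before VendorCall (at 10am or earlier) → {8am, 9am}; VendorCall, Retro, Sync and AllHands must all be in different hours (VendorCall/Retro can't share; VendorCall/Sync can't share; VendorCall and AllHands are ordered by precedence; Retro/Sync can't share; Retro/AllHands can't share; Sync/AllHands can't share), but they are limited to VendorCall in {9am, 10am}, Retro in {8am, 9am, 10am}, Sync in {8am, 9am, 10am}, AllHands in {8am, 9am} — together just 3 hours: 4 meetings can't fit in 3 distinct hours.
So 3 hours is not enough.
4 works (last occupied hour: 11am): for example Sync=11am; Standup=8am; Retro=10am; VendorCall=9am; AllHands=8am.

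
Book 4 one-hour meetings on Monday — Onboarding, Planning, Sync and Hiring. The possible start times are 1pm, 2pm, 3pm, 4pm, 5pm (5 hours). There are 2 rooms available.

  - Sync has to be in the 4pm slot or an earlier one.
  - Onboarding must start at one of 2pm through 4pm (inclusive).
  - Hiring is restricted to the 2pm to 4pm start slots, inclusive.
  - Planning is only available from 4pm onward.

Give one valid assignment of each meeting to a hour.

Hiring in 2pm, Planning in 4pm, Onboarding in 2pm, Sync in 1pm

Checking: Planning=4pm in [4pm,5pm]; Hiring=2pm in [2pm,4pm]; Onboarding=2pm in [2pm,4pm]; Sync=1pm in [1pm,4pm]; max 2 per hour (cap 2).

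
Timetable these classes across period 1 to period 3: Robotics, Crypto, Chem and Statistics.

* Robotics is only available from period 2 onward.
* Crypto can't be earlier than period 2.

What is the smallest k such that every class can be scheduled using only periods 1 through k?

2

Robotics can't be placed before period 2, so the schedule must run through at least period 2.
2 works (last occupied period: period 2): for example Chem -> period 1, Statistics -> period 1, Robotics -> period 2, Crypto -> period 2.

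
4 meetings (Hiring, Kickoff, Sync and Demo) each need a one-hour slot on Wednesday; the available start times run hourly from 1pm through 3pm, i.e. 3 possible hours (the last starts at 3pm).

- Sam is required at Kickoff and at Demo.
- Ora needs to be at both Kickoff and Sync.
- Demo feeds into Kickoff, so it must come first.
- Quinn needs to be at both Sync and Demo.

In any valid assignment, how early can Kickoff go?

Precedence pushes Kickoff to at least 2pm.
Kickoff at 2pm is achievable: Demo=1pm, Kickoff=2pm, Sync=3pm, Hiring=1pm.

2pm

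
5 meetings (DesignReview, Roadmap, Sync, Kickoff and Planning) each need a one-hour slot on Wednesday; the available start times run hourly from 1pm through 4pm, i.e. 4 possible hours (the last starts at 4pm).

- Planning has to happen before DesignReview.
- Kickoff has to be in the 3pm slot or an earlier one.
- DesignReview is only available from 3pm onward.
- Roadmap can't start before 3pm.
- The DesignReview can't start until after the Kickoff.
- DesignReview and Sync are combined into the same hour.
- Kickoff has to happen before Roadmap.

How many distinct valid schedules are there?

Splitting on DesignReview: it can be 3pm (8), 4pm (15). Listing each branch's schedules as (Roadmap, Sync, Kickoff, Planning):
DesignReview=3pm: (3pm,3pm,1pm,1pm) (3pm,3pm,1pm,2pm) (3pm,3pm,2pm,1pm) (3pm,3pm,2pm,2pm) (4pm,3pm,1pm,1pm) (4pm,3pm,1pm,2pm) (4pm,3pm,2pm,1pm) (4pm,3pm,2pm,2pm) — 8.
DesignReview=4pm: (3pm,4pm,1pm,1pm) (3pm,4pm,1pm,2pm) (3pm,4pm,1pm,3pm) (3pm,4pm,2pm,1pm) (3pm,4pm,2pm,2pm) (3pm,4pm,2pm,3pm) (4pm,4pm,1pm,1pm) (4pm,4pm,1pm,2pm) (4pm,4pm,1pm,3pm) (4pm,4pm,2pm,1pm) (4pm,4pm,2pm,2pm) (4pm,4pm,2pm,3pm) (4pm,4pm,3pm,1pm) (4pm,4pm,3pm,2pm) (4pm,4pm,3pm,3pm) — 15.
Summing: 8 + 15 = 23.

23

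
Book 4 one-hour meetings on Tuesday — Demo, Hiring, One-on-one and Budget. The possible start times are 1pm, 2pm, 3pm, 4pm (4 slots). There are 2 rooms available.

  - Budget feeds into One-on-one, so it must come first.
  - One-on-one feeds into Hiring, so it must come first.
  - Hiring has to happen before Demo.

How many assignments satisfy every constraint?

1

Enumerating: One-on-one -> 2pm; Demo -> 4pm; Hiring -> 3pm; Budget -> 1pm.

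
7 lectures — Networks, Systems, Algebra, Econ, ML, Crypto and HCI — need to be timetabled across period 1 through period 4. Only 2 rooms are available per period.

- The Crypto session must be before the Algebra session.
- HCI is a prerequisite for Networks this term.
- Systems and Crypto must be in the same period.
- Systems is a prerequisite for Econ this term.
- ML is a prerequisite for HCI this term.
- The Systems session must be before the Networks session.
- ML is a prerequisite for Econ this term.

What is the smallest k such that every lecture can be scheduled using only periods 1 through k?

4

The precedence chain requires at least 3 distinct periods.
With at most 2 per period and 7 lectures, at least 4 periods are needed.
4 works (last occupied period: period 4): for example Networks=period 4; Crypto=period 1; ML=period 2; HCI=period 3; Algebra=period 2; Econ=period 3; Systems=period 1.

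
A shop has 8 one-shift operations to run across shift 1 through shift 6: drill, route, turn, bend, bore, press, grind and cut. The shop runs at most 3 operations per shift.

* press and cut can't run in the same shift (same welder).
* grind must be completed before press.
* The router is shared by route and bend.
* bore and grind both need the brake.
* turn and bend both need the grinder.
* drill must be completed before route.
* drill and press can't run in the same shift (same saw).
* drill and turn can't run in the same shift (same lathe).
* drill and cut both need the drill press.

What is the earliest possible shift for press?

shift 2

Precedence pushes press to at least shift 2.
press at shift 2 is achievable: drill -> shift 1, bore -> shift 3, turn -> shift 2, press -> shift 2, grind -> shift 1, cut -> shift 3, bend -> shift 1, route -> shift 2.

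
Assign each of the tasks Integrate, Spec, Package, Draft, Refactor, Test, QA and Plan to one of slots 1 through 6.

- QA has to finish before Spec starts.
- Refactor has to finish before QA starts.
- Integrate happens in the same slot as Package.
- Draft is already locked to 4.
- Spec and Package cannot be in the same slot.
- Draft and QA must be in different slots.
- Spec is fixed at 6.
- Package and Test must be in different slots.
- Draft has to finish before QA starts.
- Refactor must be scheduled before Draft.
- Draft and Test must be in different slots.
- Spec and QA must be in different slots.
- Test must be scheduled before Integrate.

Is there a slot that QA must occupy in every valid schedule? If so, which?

5

Draft is fixed at 4 and must come before QA, so QA is at least 5.
Spec is fixed at 6 and must come after QA, so QA is at most 5.
So QA must be 5.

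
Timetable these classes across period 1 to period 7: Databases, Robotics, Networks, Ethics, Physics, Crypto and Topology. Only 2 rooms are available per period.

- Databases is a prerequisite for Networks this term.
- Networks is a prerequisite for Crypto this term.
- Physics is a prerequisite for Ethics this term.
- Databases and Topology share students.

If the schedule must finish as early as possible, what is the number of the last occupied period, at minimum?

The precedence chain requires at least 3 distinct periods.
With at most 2 per period and 7 classes, at least 4 periods are needed.
4 works (last occupied period: period 4): for example Databases in period 1, Crypto in period 3, Physics in period 1, Topology in period 4, Robotics in period 3, Ethics in period 2, Networks in period 2.

4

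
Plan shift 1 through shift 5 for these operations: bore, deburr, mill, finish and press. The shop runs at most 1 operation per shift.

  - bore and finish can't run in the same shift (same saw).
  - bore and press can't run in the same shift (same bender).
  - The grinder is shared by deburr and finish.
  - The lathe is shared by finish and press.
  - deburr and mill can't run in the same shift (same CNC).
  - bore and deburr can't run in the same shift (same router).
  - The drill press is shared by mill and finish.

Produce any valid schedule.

press -> shift 5, mill -> shift 3, finish -> shift 4, deburr -> shift 2, bore -> shift 1

Checking: deburr(shift 2) != mill(shift 3); finish(shift 4) != press(shift 5); bore(shift 1) != press(shift 5); bore(shift 1) != deburr(shift 2); bore(shift 1) != finish(shift 4); deburr(shift 2) != finish(shift 4); mill(shift 3) != finish(shift 4); max 1 per shift (cap 1).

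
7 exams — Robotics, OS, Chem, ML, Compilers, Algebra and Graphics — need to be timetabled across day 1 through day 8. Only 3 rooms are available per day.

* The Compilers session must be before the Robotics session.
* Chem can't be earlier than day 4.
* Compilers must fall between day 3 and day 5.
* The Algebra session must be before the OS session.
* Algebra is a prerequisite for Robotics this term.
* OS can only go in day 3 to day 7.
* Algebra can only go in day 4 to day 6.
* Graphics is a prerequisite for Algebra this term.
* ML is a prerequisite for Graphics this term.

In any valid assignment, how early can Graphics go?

day 2

Precedence pushes Graphics to at least day 2; downstream work caps Graphics at day 5.
Graphics at day 2 is achievable: Robotics -> day 5, Compilers -> day 3, ML -> day 1, Graphics -> day 2, OS -> day 5, Chem -> day 4, Algebra -> day 4.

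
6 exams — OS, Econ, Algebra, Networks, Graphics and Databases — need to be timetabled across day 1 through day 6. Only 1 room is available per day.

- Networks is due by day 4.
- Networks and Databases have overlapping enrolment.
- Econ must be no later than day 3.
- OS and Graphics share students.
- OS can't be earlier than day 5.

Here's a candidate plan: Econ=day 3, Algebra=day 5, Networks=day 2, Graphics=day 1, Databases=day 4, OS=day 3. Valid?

No — it violates: OS can't be earlier than day 5

OS can't be earlier than day 5 — violated.
OS and Graphics share students — holds.
Only 1 room is available per day — violated.
Networks and Databases have overlapping enrolment — holds.
Econ must be no later than day 3 — holds.
Networks is due by day 4 — holds.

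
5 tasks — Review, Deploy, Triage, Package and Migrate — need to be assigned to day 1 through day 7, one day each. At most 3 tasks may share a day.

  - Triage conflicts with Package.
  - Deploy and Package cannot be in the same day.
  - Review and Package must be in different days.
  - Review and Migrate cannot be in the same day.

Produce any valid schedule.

Package=day 2; Migrate=day 2; Deploy=day 1; Triage=day 1; Review=day 1

Checking: Deploy(day 1) != Package(day 2); Review(day 1) != Migrate(day 2); Triage(day 1) != Package(day 2); Review(day 1) != Package(day 2); max 3 per day (cap 3).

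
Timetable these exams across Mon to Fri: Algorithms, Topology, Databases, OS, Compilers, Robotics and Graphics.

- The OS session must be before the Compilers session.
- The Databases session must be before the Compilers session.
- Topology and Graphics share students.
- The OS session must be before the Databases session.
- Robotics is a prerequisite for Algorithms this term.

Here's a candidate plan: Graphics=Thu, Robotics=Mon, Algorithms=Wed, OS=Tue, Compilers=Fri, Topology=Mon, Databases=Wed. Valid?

Robotics is a prerequisite for Algorithms this term — holds.
Topology and Graphics share students — holds.
The OS session must be before the Databases session — holds.
The Databases session must be before the Compilers session — holds.
The OS session must be before the Compilers session — holds.

Yes, all constraints hold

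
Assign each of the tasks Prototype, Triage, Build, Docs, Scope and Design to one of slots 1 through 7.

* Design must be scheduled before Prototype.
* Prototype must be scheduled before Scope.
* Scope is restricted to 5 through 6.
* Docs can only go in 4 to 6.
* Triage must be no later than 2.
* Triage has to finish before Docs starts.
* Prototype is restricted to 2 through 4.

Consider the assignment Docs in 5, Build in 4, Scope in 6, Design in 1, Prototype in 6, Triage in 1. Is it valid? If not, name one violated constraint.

Invalid. Prototype is restricted to 2 through 4.

Design must be scheduled before Prototype — holds.
Triage must be no later than 2 — holds.
Prototype must be scheduled before Scope — violated.
Triage has to finish before Docs starts — holds.
Docs can only go in 4 to 6 — holds.
Prototype is restricted to 2 through 4 — violated.
Scope is restricted to 5 through 6 — holds.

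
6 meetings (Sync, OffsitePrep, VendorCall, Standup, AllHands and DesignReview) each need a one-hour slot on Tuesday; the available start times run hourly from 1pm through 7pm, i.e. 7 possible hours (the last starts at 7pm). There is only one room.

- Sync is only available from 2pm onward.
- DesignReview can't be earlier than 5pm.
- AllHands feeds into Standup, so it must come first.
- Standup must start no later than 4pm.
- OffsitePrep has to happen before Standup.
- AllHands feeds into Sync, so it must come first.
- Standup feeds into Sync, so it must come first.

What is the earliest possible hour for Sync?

4pm

Sync is available from 2pm; precedence pushes Sync to at least 3pm.
Sync at 4pm is achievable: VendorCall=6pm, Standup=3pm, OffsitePrep=2pm, DesignReview=5pm, AllHands=1pm, Sync=4pm.
Nothing earlier works — the capacity limit rule out every hour before 4pm.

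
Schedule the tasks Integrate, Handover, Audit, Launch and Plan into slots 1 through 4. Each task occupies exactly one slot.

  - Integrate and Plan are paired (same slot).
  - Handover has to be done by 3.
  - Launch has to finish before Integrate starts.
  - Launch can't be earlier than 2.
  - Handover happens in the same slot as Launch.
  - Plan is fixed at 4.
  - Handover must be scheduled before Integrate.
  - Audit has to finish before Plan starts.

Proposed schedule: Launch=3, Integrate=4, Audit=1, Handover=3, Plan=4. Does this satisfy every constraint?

Yes, all constraints hold

Handover happens in the same slot as Launch — holds.
Launch can't be earlier than 2 — holds.
Audit has to finish before Plan starts — holds.
Launch has to finish before Integrate starts — holds.
Handover has to be done by 3 — holds.
Handover must be scheduled before Integrate — holds.
Integrate and Plan are paired (same slot) — holds.
Plan is fixed at 4 — holds.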